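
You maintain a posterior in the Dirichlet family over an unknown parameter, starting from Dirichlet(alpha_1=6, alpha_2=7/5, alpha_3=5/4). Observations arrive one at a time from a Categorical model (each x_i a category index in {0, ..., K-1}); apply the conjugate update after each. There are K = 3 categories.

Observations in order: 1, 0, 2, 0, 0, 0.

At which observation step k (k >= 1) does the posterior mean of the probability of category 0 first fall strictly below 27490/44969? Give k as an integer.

obs 1: x=1 → posterior Dirichlet(6, 12/5, 5/4)
obs 2: x=0 → posterior Dirichlet(7, 12/5, 5/4)
obs 3: x=2 → posterior Dirichlet(7, 12/5, 9/4)
obs 4: x=0 → posterior Dirichlet(8, 12/5, 9/4)
obs 5: x=0 → posterior Dirichlet(9, 12/5, 9/4)
obs 6: x=0 → posterior Dirichlet(10, 12/5, 9/4)

k = 3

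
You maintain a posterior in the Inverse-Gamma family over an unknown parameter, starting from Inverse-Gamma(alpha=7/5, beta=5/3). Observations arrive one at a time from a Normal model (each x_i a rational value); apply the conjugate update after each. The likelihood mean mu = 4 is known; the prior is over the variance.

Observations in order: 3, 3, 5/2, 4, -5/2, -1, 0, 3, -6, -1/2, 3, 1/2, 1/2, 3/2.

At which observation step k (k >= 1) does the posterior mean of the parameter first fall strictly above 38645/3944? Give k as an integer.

k = 6

obs 1: x=3 → posterior Inverse-Gamma(19/10, 13/6)
obs 2: x=3 → posterior Inverse-Gamma(12/5, 8/3)
obs 3: x=5/2 → posterior Inverse-Gamma(29/10, 91/24)
obs 4: x=4 → posterior Inverse-Gamma(17/5, 91/24)
obs 5: x=-5/2 → posterior Inverse-Gamma(39/10, 299/12)
obs 6: x=-1 → posterior Inverse-Gamma(22/5, 449/12)
obs 7: x=0 → posterior Inverse-Gamma(49/10, 545/12)
obs 8: x=3 → posterior Inverse-Gamma(27/5, 551/12)
obs 9: x=-6 → posterior Inverse-Gamma(59/10, 1151/12)
obs 10: x=-1/2 → posterior Inverse-Gamma(32/5, 2545/24)
obs 11: x=3 → posterior Inverse-Gamma(69/10, 2557/24)
obs 12: x=1/2 → posterior Inverse-Gamma(37/5, 338/3)
obs 13: x=1/2 → posterior Inverse-Gamma(79/10, 2851/24)
obs 14: x=3/2 → posterior Inverse-Gamma(42/5, 1463/12)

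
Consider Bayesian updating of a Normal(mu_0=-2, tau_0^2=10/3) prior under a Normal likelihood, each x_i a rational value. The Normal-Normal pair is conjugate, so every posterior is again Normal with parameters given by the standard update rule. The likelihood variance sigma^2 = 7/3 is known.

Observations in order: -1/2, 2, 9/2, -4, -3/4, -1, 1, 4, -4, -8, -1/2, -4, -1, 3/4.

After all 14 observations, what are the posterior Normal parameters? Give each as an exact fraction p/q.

obs 1: x=-1/2 → posterior Normal(-19/17, 70/51)
obs 2: x=2 → posterior Normal(1/27, 70/81)
obs 3: x=9/2 → posterior Normal(46/37, 70/111)
obs 4: x=-4 → posterior Normal(6/47, 70/141)
obs 5: x=-3/4 → posterior Normal(-1/38, 70/171)
obs 6: x=-1 → posterior Normal(-23/134, 70/201)
obs 7: x=1 → posterior Normal(-3/154, 10/33)
obs 8: x=4 → posterior Normal(77/174, 70/261)
obs 9: x=-4 → posterior Normal(-3/194, 70/291)
obs 10: x=-8 → posterior Normal(-163/214, 70/321)
obs 11: x=-1/2 → posterior Normal(-173/234, 70/351)
obs 12: x=-4 → posterior Normal(-253/254, 70/381)
obs 13: x=-1 → posterior Normal(-273/274, 70/411)
obs 14: x=3/4 → posterior Normal(-43/49, 10/63)

mu_0=-43/49, tau_0^2=10/63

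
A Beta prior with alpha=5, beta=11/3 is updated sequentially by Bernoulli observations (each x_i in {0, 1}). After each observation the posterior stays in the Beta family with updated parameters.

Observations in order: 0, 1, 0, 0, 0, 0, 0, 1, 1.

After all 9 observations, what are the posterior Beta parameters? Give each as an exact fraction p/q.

obs 1: x=0 → posterior Beta(5, 14/3)
obs 2: x=1 → posterior Beta(6, 14/3)
obs 3: x=0 → posterior Beta(6, 17/3)
obs 4: x=0 → posterior Beta(6, 20/3)
obs 5: x=0 → posterior Beta(6, 23/3)
obs 6: x=0 → posterior Beta(6, 26/3)
obs 7: x=0 → posterior Beta(6, 29/3)
obs 8: x=1 → posterior Beta(7, 29/3)
obs 9: x=1 → posterior Beta(8, 29/3)

alpha=8, beta=29/3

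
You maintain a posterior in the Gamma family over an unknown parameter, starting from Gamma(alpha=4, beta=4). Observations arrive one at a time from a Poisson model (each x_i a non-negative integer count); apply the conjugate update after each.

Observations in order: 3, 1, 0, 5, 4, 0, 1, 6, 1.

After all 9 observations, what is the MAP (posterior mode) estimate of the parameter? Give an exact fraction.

obs 1: x=3 → posterior Gamma(7, 5)
obs 2: x=1 → posterior Gamma(8, 6)
obs 3: x=0 → posterior Gamma(8, 7)
obs 4: x=5 → posterior Gamma(13, 8)
obs 5: x=4 → posterior Gamma(17, 9)
obs 6: x=0 → posterior Gamma(17, 10)
obs 7: x=1 → posterior Gamma(18, 11)
obs 8: x=6 → posterior Gamma(24, 12)
obs 9: x=1 → posterior Gamma(25, 13)

24/13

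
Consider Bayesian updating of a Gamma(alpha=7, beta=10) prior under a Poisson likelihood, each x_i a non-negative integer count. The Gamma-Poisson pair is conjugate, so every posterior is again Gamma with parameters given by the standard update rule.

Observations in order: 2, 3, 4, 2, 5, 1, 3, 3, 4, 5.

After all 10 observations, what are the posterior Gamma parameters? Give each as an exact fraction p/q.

obs 1: x=2 → posterior Gamma(9, 11)
obs 2: x=3 → posterior Gamma(12, 12)
obs 3: x=4 → posterior Gamma(16, 13)
obs 4: x=2 → posterior Gamma(18, 14)
obs 5: x=5 → posterior Gamma(23, 15)
obs 6: x=1 → posterior Gamma(24, 16)
obs 7: x=3 → posterior Gamma(27, 17)
obs 8: x=3 → posterior Gamma(30, 18)
obs 9: x=4 → posterior Gamma(34, 19)
obs 10: x=5 → posterior Gamma(39, 20)

alpha=39, beta=20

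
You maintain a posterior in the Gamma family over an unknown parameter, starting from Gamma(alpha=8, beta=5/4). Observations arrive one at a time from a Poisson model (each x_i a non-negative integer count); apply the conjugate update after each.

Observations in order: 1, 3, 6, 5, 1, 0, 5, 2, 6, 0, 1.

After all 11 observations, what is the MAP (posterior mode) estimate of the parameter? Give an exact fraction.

148/49

obs 1: x=1 → posterior Gamma(9, 9/4)
obs 2: x=3 → posterior Gamma(12, 13/4)
obs 3: x=6 → posterior Gamma(18, 17/4)
obs 4: x=5 → posterior Gamma(23, 21/4)
obs 5: x=1 → posterior Gamma(24, 25/4)
obs 6: x=0 → posterior Gamma(24, 29/4)
obs 7: x=5 → posterior Gamma(29, 33/4)
obs 8: x=2 → posterior Gamma(31, 37/4)
obs 9: x=6 → posterior Gamma(37, 41/4)
obs 10: x=0 → posterior Gamma(37, 45/4)
obs 11: x=1 → posterior Gamma(38, 49/4)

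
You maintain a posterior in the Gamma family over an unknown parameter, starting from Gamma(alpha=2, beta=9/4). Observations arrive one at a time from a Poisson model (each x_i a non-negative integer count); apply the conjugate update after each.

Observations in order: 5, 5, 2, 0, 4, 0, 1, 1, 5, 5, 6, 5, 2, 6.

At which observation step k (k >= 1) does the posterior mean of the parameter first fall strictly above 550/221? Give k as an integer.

obs 1: x=5 → posterior Gamma(7, 13/4)
obs 2: x=5 → posterior Gamma(12, 17/4)
obs 3: x=2 → posterior Gamma(14, 21/4)
obs 4: x=0 → posterior Gamma(14, 25/4)
obs 5: x=4 → posterior Gamma(18, 29/4)
obs 6: x=0 → posterior Gamma(18, 33/4)
obs 7: x=1 → posterior Gamma(19, 37/4)
obs 8: x=1 → posterior Gamma(20, 41/4)
obs 9: x=5 → posterior Gamma(25, 45/4)
obs 10: x=5 → posterior Gamma(30, 49/4)
obs 11: x=6 → posterior Gamma(36, 53/4)
obs 12: x=5 → posterior Gamma(41, 57/4)
obs 13: x=2 → posterior Gamma(43, 61/4)
obs 14: x=6 → posterior Gamma(49, 65/4)

k = 2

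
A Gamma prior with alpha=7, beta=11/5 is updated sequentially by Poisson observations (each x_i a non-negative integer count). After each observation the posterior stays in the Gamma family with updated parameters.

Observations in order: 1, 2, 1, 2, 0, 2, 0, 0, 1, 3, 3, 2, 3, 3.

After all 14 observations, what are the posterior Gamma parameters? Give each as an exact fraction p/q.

obs 1: x=1 → posterior Gamma(8, 16/5)
obs 2: x=2 → posterior Gamma(10, 21/5)
obs 3: x=1 → posterior Gamma(11, 26/5)
obs 4: x=2 → posterior Gamma(13, 31/5)
obs 5: x=0 → posterior Gamma(13, 36/5)
obs 6: x=2 → posterior Gamma(15, 41/5)
obs 7: x=0 → posterior Gamma(15, 46/5)
obs 8: x=0 → posterior Gamma(15, 51/5)
obs 9: x=1 → posterior Gamma(16, 56/5)
obs 10: x=3 → posterior Gamma(19, 61/5)
obs 11: x=3 → posterior Gamma(22, 66/5)
obs 12: x=2 → posterior Gamma(24, 71/5)
obs 13: x=3 → posterior Gamma(27, 76/5)
obs 14: x=3 → posterior Gamma(30, 81/5)

alpha=30, beta=81/5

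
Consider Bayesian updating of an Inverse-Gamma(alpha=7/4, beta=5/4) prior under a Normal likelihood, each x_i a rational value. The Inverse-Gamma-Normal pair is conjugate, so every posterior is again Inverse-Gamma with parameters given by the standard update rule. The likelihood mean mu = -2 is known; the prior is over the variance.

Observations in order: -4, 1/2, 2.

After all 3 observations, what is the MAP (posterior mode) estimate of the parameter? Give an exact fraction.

obs 1: x=-4 → posterior Inverse-Gamma(9/4, 13/4)
obs 2: x=1/2 → posterior Inverse-Gamma(11/4, 51/8)
obs 3: x=2 → posterior Inverse-Gamma(13/4, 115/8)

115/34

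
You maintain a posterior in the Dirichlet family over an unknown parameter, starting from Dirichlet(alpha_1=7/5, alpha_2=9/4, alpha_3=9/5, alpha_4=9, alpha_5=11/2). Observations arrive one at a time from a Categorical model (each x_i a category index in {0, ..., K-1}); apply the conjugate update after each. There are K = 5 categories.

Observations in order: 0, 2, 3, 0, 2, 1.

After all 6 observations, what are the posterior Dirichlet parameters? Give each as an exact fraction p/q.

obs 1: x=0 → posterior Dirichlet(12/5, 9/4, 9/5, 9, 11/2)
obs 2: x=2 → posterior Dirichlet(12/5, 9/4, 14/5, 9, 11/2)
obs 3: x=3 → posterior Dirichlet(12/5, 9/4, 14/5, 10, 11/2)
obs 4: x=0 → posterior Dirichlet(17/5, 9/4, 14/5, 10, 11/2)
obs 5: x=2 → posterior Dirichlet(17/5, 9/4, 19/5, 10, 11/2)
obs 6: x=1 → posterior Dirichlet(17/5, 13/4, 19/5, 10, 11/2)

alpha_1=17/5, alpha_2=13/4, alpha_3=19/5, alpha_4=10, alpha_5=11/2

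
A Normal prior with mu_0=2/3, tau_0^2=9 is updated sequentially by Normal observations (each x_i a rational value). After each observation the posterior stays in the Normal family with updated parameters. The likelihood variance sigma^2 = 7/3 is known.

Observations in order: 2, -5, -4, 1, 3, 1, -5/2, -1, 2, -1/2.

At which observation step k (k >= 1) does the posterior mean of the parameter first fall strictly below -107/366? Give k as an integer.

k = 2

obs 1: x=2 → posterior Normal(88/51, 63/34)
obs 2: x=-5 → posterior Normal(-229/183, 63/61)
obs 3: x=-4 → posterior Normal(-553/264, 63/88)
obs 4: x=1 → posterior Normal(-472/345, 63/115)
obs 5: x=3 → posterior Normal(-229/426, 63/142)
obs 6: x=1 → posterior Normal(-148/507, 63/169)
obs 7: x=-5/2 → posterior Normal(-701/1176, 9/28)
obs 8: x=-1 → posterior Normal(-863/1338, 63/223)
obs 9: x=2 → posterior Normal(-539/1500, 63/250)
obs 10: x=-1/2 → posterior Normal(-310/831, 63/277)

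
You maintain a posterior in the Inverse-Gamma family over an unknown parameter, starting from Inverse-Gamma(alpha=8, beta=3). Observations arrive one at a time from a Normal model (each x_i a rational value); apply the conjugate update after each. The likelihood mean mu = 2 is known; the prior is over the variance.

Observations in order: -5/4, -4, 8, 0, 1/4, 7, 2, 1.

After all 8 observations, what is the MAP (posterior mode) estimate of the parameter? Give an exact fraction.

obs 1: x=-5/4 → posterior Inverse-Gamma(17/2, 265/32)
obs 2: x=-4 → posterior Inverse-Gamma(9, 841/32)
obs 3: x=8 → posterior Inverse-Gamma(19/2, 1417/32)
obs 4: x=0 → posterior Inverse-Gamma(10, 1481/32)
obs 5: x=1/4 → posterior Inverse-Gamma(21/2, 765/16)
obs 6: x=7 → posterior Inverse-Gamma(11, 965/16)
obs 7: x=2 → posterior Inverse-Gamma(23/2, 965/16)
obs 8: x=1 → posterior Inverse-Gamma(12, 973/16)

973/208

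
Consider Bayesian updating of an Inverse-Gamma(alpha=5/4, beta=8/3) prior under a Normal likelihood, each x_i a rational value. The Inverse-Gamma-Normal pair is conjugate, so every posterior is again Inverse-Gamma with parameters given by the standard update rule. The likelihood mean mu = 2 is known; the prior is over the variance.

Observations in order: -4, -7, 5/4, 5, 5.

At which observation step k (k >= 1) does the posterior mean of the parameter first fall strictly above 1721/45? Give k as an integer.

k = 2

obs 1: x=-4 → posterior Inverse-Gamma(7/4, 62/3)
obs 2: x=-7 → posterior Inverse-Gamma(9/4, 367/6)
obs 3: x=5/4 → posterior Inverse-Gamma(11/4, 5899/96)
obs 4: x=5 → posterior Inverse-Gamma(13/4, 6331/96)
obs 5: x=5 → posterior Inverse-Gamma(15/4, 6763/96)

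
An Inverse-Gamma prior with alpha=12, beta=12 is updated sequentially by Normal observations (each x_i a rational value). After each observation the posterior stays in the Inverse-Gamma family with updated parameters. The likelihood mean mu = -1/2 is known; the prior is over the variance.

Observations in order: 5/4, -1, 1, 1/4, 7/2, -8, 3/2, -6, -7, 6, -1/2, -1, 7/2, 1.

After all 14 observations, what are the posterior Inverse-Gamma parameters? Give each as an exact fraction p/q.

obs 1: x=5/4 → posterior Inverse-Gamma(25/2, 433/32)
obs 2: x=-1 → posterior Inverse-Gamma(13, 437/32)
obs 3: x=1 → posterior Inverse-Gamma(27/2, 473/32)
obs 4: x=1/4 → posterior Inverse-Gamma(14, 241/16)
obs 5: x=7/2 → posterior Inverse-Gamma(29/2, 369/16)
obs 6: x=-8 → posterior Inverse-Gamma(15, 819/16)
obs 7: x=3/2 → posterior Inverse-Gamma(31/2, 851/16)
obs 8: x=-6 → posterior Inverse-Gamma(16, 1093/16)
obs 9: x=-7 → posterior Inverse-Gamma(33/2, 1431/16)
obs 10: x=6 → posterior Inverse-Gamma(17, 1769/16)
obs 11: x=-1/2 → posterior Inverse-Gamma(35/2, 1769/16)
obs 12: x=-1 → posterior Inverse-Gamma(18, 1771/16)
obs 13: x=7/2 → posterior Inverse-Gamma(37/2, 1899/16)
obs 14: x=1 → posterior Inverse-Gamma(19, 1917/16)

alpha=19, beta=1917/16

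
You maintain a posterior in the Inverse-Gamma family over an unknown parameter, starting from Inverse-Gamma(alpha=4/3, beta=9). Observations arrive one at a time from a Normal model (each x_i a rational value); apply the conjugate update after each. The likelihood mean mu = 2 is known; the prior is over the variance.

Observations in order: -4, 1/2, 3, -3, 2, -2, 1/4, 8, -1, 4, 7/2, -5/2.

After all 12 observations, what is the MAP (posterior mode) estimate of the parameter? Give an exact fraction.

1659/160

obs 1: x=-4 → posterior Inverse-Gamma(11/6, 27)
obs 2: x=1/2 → posterior Inverse-Gamma(7/3, 225/8)
obs 3: x=3 → posterior Inverse-Gamma(17/6, 229/8)
obs 4: x=-3 → posterior Inverse-Gamma(10/3, 329/8)
obs 5: x=2 → posterior Inverse-Gamma(23/6, 329/8)
obs 6: x=-2 → posterior Inverse-Gamma(13/3, 393/8)
obs 7: x=1/4 → posterior Inverse-Gamma(29/6, 1621/32)
obs 8: x=8 → posterior Inverse-Gamma(16/3, 2197/32)
obs 9: x=-1 → posterior Inverse-Gamma(35/6, 2341/32)
obs 10: x=4 → posterior Inverse-Gamma(19/3, 2405/32)
obs 11: x=7/2 → posterior Inverse-Gamma(41/6, 2441/32)
obs 12: x=-5/2 → posterior Inverse-Gamma(22/3, 2765/32)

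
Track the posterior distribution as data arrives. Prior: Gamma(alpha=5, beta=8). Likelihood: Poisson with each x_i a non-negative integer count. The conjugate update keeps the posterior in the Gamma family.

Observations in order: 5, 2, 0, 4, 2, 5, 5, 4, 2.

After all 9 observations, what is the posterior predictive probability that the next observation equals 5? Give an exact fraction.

obs 1: x=5 → posterior Gamma(10, 9)
obs 2: x=2 → posterior Gamma(12, 10)
obs 3: x=0 → posterior Gamma(12, 11)
obs 4: x=4 → posterior Gamma(16, 12)
obs 5: x=2 → posterior Gamma(18, 13)
obs 6: x=5 → posterior Gamma(23, 14)
obs 7: x=5 → posterior Gamma(28, 15)
obs 8: x=4 → posterior Gamma(32, 16)
obs 9: x=2 → posterior Gamma(34, 17)

57248697901751282023432735748828878546638482153/1504791913231783286218669650135963670843093942272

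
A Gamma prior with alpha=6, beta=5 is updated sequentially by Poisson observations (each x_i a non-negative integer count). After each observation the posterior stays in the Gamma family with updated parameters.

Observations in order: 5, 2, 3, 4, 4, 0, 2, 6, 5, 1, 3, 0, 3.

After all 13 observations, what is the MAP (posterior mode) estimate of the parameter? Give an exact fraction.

43/18

obs 1: x=5 → posterior Gamma(11, 6)
obs 2: x=2 → posterior Gamma(13, 7)
obs 3: x=3 → posterior Gamma(16, 8)
obs 4: x=4 → posterior Gamma(20, 9)
obs 5: x=4 → posterior Gamma(24, 10)
obs 6: x=0 → posterior Gamma(24, 11)
obs 7: x=2 → posterior Gamma(26, 12)
obs 8: x=6 → posterior Gamma(32, 13)
obs 9: x=5 → posterior Gamma(37, 14)
obs 10: x=1 → posterior Gamma(38, 15)
obs 11: x=3 → posterior Gamma(41, 16)
obs 12: x=0 → posterior Gamma(41, 17)
obs 13: x=3 → posterior Gamma(44, 18)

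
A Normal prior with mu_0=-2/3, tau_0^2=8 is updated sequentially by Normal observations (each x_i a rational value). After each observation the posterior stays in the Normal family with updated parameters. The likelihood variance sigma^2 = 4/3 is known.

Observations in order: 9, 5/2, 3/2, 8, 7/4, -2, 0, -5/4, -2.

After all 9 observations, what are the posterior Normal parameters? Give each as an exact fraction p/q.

obs 1: x=9 → posterior Normal(160/21, 8/7)
obs 2: x=5/2 → posterior Normal(205/39, 8/13)
obs 3: x=3/2 → posterior Normal(232/57, 8/19)
obs 4: x=8 → posterior Normal(376/75, 8/25)
obs 5: x=7/4 → posterior Normal(815/186, 8/31)
obs 6: x=-2 → posterior Normal(743/222, 8/37)
obs 7: x=0 → posterior Normal(743/258, 8/43)
obs 8: x=-5/4 → posterior Normal(349/147, 8/49)
obs 9: x=-2 → posterior Normal(313/165, 8/55)

mu_0=313/165, tau_0^2=8/55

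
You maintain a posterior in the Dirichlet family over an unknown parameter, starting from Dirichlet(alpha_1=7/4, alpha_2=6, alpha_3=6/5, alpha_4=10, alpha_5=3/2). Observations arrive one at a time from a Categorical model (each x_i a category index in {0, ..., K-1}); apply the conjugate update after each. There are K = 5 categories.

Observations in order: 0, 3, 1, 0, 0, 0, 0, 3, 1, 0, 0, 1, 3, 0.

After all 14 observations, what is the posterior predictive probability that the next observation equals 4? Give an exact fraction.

obs 1: x=0 → posterior Dirichlet(11/4, 6, 6/5, 10, 3/2)
obs 2: x=3 → posterior Dirichlet(11/4, 6, 6/5, 11, 3/2)
obs 3: x=1 → posterior Dirichlet(11/4, 7, 6/5, 11, 3/2)
obs 4: x=0 → posterior Dirichlet(15/4, 7, 6/5, 11, 3/2)
obs 5: x=0 → posterior Dirichlet(19/4, 7, 6/5, 11, 3/2)
obs 6: x=0 → posterior Dirichlet(23/4, 7, 6/5, 11, 3/2)
obs 7: x=0 → posterior Dirichlet(27/4, 7, 6/5, 11, 3/2)
obs 8: x=3 → posterior Dirichlet(27/4, 7, 6/5, 12, 3/2)
obs 9: x=1 → posterior Dirichlet(27/4, 8, 6/5, 12, 3/2)
obs 10: x=0 → posterior Dirichlet(31/4, 8, 6/5, 12, 3/2)
obs 11: x=0 → posterior Dirichlet(35/4, 8, 6/5, 12, 3/2)
obs 12: x=1 → posterior Dirichlet(35/4, 9, 6/5, 12, 3/2)
obs 13: x=3 → posterior Dirichlet(35/4, 9, 6/5, 13, 3/2)
obs 14: x=0 → posterior Dirichlet(39/4, 9, 6/5, 13, 3/2)

30/689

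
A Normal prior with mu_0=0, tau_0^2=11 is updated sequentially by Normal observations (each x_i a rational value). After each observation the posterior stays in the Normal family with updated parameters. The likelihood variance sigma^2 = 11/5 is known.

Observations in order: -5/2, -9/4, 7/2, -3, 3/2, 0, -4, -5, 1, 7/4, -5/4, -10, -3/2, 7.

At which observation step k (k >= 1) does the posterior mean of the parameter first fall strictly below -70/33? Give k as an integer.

k = 2

obs 1: x=-5/2 → posterior Normal(-25/12, 11/6)
obs 2: x=-9/4 → posterior Normal(-95/44, 1)
obs 3: x=7/2 → posterior Normal(-25/64, 11/16)
obs 4: x=-3 → posterior Normal(-85/84, 11/21)
obs 5: x=3/2 → posterior Normal(-55/104, 11/26)
obs 6: x=0 → posterior Normal(-55/124, 11/31)
obs 7: x=-4 → posterior Normal(-15/16, 11/36)
obs 8: x=-5 → posterior Normal(-235/164, 11/41)
obs 9: x=1 → posterior Normal(-215/184, 11/46)
obs 10: x=7/4 → posterior Normal(-15/17, 11/51)
obs 11: x=-5/4 → posterior Normal(-205/224, 11/56)
obs 12: x=-10 → posterior Normal(-405/244, 11/61)
obs 13: x=-3/2 → posterior Normal(-145/88, 1/6)
obs 14: x=7 → posterior Normal(-295/284, 11/71)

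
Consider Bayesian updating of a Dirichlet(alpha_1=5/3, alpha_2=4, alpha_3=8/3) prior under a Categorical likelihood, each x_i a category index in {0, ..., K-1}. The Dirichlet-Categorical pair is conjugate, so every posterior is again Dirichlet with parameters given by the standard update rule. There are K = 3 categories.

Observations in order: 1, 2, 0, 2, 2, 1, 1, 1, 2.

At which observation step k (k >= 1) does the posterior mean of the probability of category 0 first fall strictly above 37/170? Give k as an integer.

obs 1: x=1 → posterior Dirichlet(5/3, 5, 8/3)
obs 2: x=2 → posterior Dirichlet(5/3, 5, 11/3)
obs 3: x=0 → posterior Dirichlet(8/3, 5, 11/3)
obs 4: x=2 → posterior Dirichlet(8/3, 5, 14/3)
obs 5: x=2 → posterior Dirichlet(8/3, 5, 17/3)
obs 6: x=1 → posterior Dirichlet(8/3, 6, 17/3)
obs 7: x=1 → posterior Dirichlet(8/3, 7, 17/3)
obs 8: x=1 → posterior Dirichlet(8/3, 8, 17/3)
obs 9: x=2 → posterior Dirichlet(8/3, 8, 20/3)

k = 3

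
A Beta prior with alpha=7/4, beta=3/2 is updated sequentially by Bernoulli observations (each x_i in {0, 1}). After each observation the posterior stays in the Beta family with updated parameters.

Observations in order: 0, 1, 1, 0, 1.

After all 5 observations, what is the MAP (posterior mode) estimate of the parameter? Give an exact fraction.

obs 1: x=0 → posterior Beta(7/4, 5/2)
obs 2: x=1 → posterior Beta(11/4, 5/2)
obs 3: x=1 → posterior Beta(15/4, 5/2)
obs 4: x=0 → posterior Beta(15/4, 7/2)
obs 5: x=1 → posterior Beta(19/4, 7/2)

3/5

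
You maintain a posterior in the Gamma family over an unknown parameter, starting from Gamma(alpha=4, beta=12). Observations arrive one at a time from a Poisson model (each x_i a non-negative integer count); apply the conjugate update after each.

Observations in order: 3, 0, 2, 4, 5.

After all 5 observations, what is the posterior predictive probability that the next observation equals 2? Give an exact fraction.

267198604589286774829171/1416470690710675352715264

obs 1: x=3 → posterior Gamma(7, 13)
obs 2: x=0 → posterior Gamma(7, 14)
obs 3: x=2 → posterior Gamma(9, 15)
obs 4: x=4 → posterior Gamma(13, 16)
obs 5: x=5 → posterior Gamma(18, 17)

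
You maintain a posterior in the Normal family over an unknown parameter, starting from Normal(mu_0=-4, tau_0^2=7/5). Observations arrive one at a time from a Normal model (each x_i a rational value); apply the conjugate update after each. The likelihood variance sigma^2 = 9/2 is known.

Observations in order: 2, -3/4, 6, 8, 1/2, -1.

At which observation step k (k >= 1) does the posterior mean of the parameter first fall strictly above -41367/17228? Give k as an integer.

k = 2

obs 1: x=2 → posterior Normal(-152/59, 63/59)
obs 2: x=-3/4 → posterior Normal(-325/146, 63/73)
obs 3: x=6 → posterior Normal(-157/174, 21/29)
obs 4: x=8 → posterior Normal(67/202, 63/101)
obs 5: x=1/2 → posterior Normal(81/230, 63/115)
obs 6: x=-1 → posterior Normal(53/258, 21/43)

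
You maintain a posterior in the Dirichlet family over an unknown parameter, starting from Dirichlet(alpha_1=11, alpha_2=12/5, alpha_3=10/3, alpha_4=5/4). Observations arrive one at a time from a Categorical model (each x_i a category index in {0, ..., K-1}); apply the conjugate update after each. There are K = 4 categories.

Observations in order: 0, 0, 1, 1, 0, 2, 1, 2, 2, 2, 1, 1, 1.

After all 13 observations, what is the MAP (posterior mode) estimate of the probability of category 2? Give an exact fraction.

obs 1: x=0 → posterior Dirichlet(12, 12/5, 10/3, 5/4)
obs 2: x=0 → posterior Dirichlet(13, 12/5, 10/3, 5/4)
obs 3: x=1 → posterior Dirichlet(13, 17/5, 10/3, 5/4)
obs 4: x=1 → posterior Dirichlet(13, 22/5, 10/3, 5/4)
obs 5: x=0 → posterior Dirichlet(14, 22/5, 10/3, 5/4)
obs 6: x=2 → posterior Dirichlet(14, 22/5, 13/3, 5/4)
obs 7: x=1 → posterior Dirichlet(14, 27/5, 13/3, 5/4)
obs 8: x=2 → posterior Dirichlet(14, 27/5, 16/3, 5/4)
obs 9: x=2 → posterior Dirichlet(14, 27/5, 19/3, 5/4)
obs 10: x=2 → posterior Dirichlet(14, 27/5, 22/3, 5/4)
obs 11: x=1 → posterior Dirichlet(14, 32/5, 22/3, 5/4)
obs 12: x=1 → posterior Dirichlet(14, 37/5, 22/3, 5/4)
obs 13: x=1 → posterior Dirichlet(14, 42/5, 22/3, 5/4)

380/1619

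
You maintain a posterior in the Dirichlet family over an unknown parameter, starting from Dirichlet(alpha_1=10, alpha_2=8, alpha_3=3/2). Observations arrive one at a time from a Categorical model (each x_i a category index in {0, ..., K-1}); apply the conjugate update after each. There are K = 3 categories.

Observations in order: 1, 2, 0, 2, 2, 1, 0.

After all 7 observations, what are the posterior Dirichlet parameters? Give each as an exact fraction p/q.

obs 1: x=1 → posterior Dirichlet(10, 9, 3/2)
obs 2: x=2 → posterior Dirichlet(10, 9, 5/2)
obs 3: x=0 → posterior Dirichlet(11, 9, 5/2)
obs 4: x=2 → posterior Dirichlet(11, 9, 7/2)
obs 5: x=2 → posterior Dirichlet(11, 9, 9/2)
obs 6: x=1 → posterior Dirichlet(11, 10, 9/2)
obs 7: x=0 → posterior Dirichlet(12, 10, 9/2)

alpha_1=12, alpha_2=10, alpha_3=9/2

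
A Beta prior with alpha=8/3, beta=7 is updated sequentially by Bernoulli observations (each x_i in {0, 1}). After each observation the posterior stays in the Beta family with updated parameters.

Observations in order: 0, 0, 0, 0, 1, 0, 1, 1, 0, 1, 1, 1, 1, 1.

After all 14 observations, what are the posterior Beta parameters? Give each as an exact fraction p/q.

obs 1: x=0 → posterior Beta(8/3, 8)
obs 2: x=0 → posterior Beta(8/3, 9)
obs 3: x=0 → posterior Beta(8/3, 10)
obs 4: x=0 → posterior Beta(8/3, 11)
obs 5: x=1 → posterior Beta(11/3, 11)
obs 6: x=0 → posterior Beta(11/3, 12)
obs 7: x=1 → posterior Beta(14/3, 12)
obs 8: x=1 → posterior Beta(17/3, 12)
obs 9: x=0 → posterior Beta(17/3, 13)
obs 10: x=1 → posterior Beta(20/3, 13)
obs 11: x=1 → posterior Beta(23/3, 13)
obs 12: x=1 → posterior Beta(26/3, 13)
obs 13: x=1 → posterior Beta(29/3, 13)
obs 14: x=1 → posterior Beta(32/3, 13)

alpha=32/3, beta=13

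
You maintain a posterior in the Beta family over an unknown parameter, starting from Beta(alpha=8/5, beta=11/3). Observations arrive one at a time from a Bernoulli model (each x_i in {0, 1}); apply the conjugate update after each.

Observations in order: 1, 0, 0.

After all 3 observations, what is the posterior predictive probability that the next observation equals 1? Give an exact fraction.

obs 1: x=1 → posterior Beta(13/5, 11/3)
obs 2: x=0 → posterior Beta(13/5, 14/3)
obs 3: x=0 → posterior Beta(13/5, 17/3)

39/124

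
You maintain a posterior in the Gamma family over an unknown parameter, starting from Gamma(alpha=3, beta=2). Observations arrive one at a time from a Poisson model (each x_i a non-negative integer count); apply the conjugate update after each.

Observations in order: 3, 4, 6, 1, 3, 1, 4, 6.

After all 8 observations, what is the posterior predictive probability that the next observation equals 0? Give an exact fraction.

obs 1: x=3 → posterior Gamma(6, 3)
obs 2: x=4 → posterior Gamma(10, 4)
obs 3: x=6 → posterior Gamma(16, 5)
obs 4: x=1 → posterior Gamma(17, 6)
obs 5: x=3 → posterior Gamma(20, 7)
obs 6: x=1 → posterior Gamma(21, 8)
obs 7: x=4 → posterior Gamma(25, 9)
obs 8: x=6 → posterior Gamma(31, 10)

10000000000000000000000000000000/191943424957750480504146841291811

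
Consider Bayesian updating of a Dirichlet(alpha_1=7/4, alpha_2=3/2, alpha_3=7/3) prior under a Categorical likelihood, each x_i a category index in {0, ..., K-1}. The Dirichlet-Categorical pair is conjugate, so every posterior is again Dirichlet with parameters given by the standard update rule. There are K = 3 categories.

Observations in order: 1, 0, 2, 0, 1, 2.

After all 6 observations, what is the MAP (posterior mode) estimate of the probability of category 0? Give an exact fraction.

obs 1: x=1 → posterior Dirichlet(7/4, 5/2, 7/3)
obs 2: x=0 → posterior Dirichlet(11/4, 5/2, 7/3)
obs 3: x=2 → posterior Dirichlet(11/4, 5/2, 10/3)
obs 4: x=0 → posterior Dirichlet(15/4, 5/2, 10/3)
obs 5: x=1 → posterior Dirichlet(15/4, 7/2, 10/3)
obs 6: x=2 → posterior Dirichlet(15/4, 7/2, 13/3)

33/103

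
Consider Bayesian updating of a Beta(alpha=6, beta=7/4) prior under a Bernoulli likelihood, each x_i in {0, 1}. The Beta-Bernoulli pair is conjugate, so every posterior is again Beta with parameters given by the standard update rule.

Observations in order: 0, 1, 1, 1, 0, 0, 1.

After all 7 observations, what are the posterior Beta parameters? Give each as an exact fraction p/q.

alpha=10, beta=19/4

obs 1: x=0 → posterior Beta(6, 11/4)
obs 2: x=1 → posterior Beta(7, 11/4)
obs 3: x=1 → posterior Beta(8, 11/4)
obs 4: x=1 → posterior Beta(9, 11/4)
obs 5: x=0 → posterior Beta(9, 15/4)
obs 6: x=0 → posterior Beta(9, 19/4)
obs 7: x=1 → posterior Beta(10, 19/4)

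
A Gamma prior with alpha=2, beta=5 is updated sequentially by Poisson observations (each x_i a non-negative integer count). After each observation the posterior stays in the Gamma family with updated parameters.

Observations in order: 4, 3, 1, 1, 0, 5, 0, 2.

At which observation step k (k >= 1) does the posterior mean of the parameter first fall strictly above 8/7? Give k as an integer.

k = 2

obs 1: x=4 → posterior Gamma(6, 6)
obs 2: x=3 → posterior Gamma(9, 7)
obs 3: x=1 → posterior Gamma(10, 8)
obs 4: x=1 → posterior Gamma(11, 9)
obs 5: x=0 → posterior Gamma(11, 10)
obs 6: x=5 → posterior Gamma(16, 11)
obs 7: x=0 → posterior Gamma(16, 12)
obs 8: x=2 → posterior Gamma(18, 13)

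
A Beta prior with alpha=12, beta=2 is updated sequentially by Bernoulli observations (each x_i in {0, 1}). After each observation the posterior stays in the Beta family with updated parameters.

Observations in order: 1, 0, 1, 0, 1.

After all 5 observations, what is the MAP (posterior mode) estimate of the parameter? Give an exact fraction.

14/17

obs 1: x=1 → posterior Beta(13, 2)
obs 2: x=0 → posterior Beta(13, 3)
obs 3: x=1 → posterior Beta(14, 3)
obs 4: x=0 → posterior Beta(14, 4)
obs 5: x=1 → posterior Beta(15, 4)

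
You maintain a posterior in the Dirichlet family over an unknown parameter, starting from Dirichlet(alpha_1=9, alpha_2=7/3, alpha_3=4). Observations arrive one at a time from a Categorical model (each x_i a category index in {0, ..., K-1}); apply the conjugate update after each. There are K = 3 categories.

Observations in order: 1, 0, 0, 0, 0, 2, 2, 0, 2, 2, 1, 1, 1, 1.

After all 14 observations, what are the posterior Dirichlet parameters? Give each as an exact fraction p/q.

alpha_1=14, alpha_2=22/3, alpha_3=8

obs 1: x=1 → posterior Dirichlet(9, 10/3, 4)
obs 2: x=0 → posterior Dirichlet(10, 10/3, 4)
obs 3: x=0 → posterior Dirichlet(11, 10/3, 4)
obs 4: x=0 → posterior Dirichlet(12, 10/3, 4)
obs 5: x=0 → posterior Dirichlet(13, 10/3, 4)
obs 6: x=2 → posterior Dirichlet(13, 10/3, 5)
obs 7: x=2 → posterior Dirichlet(13, 10/3, 6)
obs 8: x=0 → posterior Dirichlet(14, 10/3, 6)
obs 9: x=2 → posterior Dirichlet(14, 10/3, 7)
obs 10: x=2 → posterior Dirichlet(14, 10/3, 8)
obs 11: x=1 → posterior Dirichlet(14, 13/3, 8)
obs 12: x=1 → posterior Dirichlet(14, 16/3, 8)
obs 13: x=1 → posterior Dirichlet(14, 19/3, 8)
obs 14: x=1 → posterior Dirichlet(14, 22/3, 8)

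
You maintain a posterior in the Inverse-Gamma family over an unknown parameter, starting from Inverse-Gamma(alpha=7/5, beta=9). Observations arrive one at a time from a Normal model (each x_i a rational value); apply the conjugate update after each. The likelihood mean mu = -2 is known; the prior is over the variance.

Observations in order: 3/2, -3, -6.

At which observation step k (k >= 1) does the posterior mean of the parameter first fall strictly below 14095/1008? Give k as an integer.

obs 1: x=3/2 → posterior Inverse-Gamma(19/10, 121/8)
obs 2: x=-3 → posterior Inverse-Gamma(12/5, 125/8)
obs 3: x=-6 → posterior Inverse-Gamma(29/10, 189/8)

k = 2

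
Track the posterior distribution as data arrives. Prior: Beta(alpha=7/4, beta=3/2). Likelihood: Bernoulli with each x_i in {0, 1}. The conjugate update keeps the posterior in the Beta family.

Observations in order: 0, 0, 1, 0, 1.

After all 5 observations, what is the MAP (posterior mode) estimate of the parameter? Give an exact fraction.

obs 1: x=0 → posterior Beta(7/4, 5/2)
obs 2: x=0 → posterior Beta(7/4, 7/2)
obs 3: x=1 → posterior Beta(11/4, 7/2)
obs 4: x=0 → posterior Beta(11/4, 9/2)
obs 5: x=1 → posterior Beta(15/4, 9/2)

11/25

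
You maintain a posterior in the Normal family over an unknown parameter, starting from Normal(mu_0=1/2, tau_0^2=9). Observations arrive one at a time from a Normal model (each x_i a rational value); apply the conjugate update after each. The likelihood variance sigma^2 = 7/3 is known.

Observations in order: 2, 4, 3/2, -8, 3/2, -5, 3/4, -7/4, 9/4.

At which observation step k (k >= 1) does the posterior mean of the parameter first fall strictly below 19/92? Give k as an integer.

obs 1: x=2 → posterior Normal(115/68, 63/34)
obs 2: x=4 → posterior Normal(331/122, 63/61)
obs 3: x=3/2 → posterior Normal(103/44, 63/88)
obs 4: x=-8 → posterior Normal(-2/23, 63/115)
obs 5: x=3/2 → posterior Normal(61/284, 63/142)
obs 6: x=-5 → posterior Normal(-209/338, 63/169)
obs 7: x=3/4 → posterior Normal(-337/784, 9/28)
obs 8: x=-7/4 → posterior Normal(-263/446, 63/223)
obs 9: x=9/4 → posterior Normal(-283/1000, 63/250)

k = 4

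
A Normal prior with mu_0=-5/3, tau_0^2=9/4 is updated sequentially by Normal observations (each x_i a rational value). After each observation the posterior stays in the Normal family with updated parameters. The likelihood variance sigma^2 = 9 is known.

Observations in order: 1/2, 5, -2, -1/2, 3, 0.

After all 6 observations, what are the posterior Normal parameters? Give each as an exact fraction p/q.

mu_0=-1/15, tau_0^2=9/10

obs 1: x=1/2 → posterior Normal(-37/30, 9/5)
obs 2: x=5 → posterior Normal(-7/36, 3/2)
obs 3: x=-2 → posterior Normal(-19/42, 9/7)
obs 4: x=-1/2 → posterior Normal(-11/24, 9/8)
obs 5: x=3 → posterior Normal(-2/27, 1)
obs 6: x=0 → posterior Normal(-1/15, 9/10)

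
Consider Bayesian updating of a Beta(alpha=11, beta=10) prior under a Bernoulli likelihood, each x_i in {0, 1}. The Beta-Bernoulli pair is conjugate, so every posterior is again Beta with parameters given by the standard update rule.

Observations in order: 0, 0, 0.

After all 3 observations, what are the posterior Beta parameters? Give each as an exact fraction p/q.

alpha=11, beta=13

obs 1: x=0 → posterior Beta(11, 11)
obs 2: x=0 → posterior Beta(11, 12)
obs 3: x=0 → posterior Beta(11, 13)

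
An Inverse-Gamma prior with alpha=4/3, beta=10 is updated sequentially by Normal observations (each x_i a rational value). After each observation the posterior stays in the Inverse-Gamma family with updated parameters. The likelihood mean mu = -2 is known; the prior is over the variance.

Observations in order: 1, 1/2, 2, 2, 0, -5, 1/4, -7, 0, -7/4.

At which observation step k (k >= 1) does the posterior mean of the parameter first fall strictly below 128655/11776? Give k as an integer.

k = 10

obs 1: x=1 → posterior Inverse-Gamma(11/6, 29/2)
obs 2: x=1/2 → posterior Inverse-Gamma(7/3, 141/8)
obs 3: x=2 → posterior Inverse-Gamma(17/6, 205/8)
obs 4: x=2 → posterior Inverse-Gamma(10/3, 269/8)
obs 5: x=0 → posterior Inverse-Gamma(23/6, 285/8)
obs 6: x=-5 → posterior Inverse-Gamma(13/3, 321/8)
obs 7: x=1/4 → posterior Inverse-Gamma(29/6, 1365/32)
obs 8: x=-7 → posterior Inverse-Gamma(16/3, 1765/32)
obs 9: x=0 → posterior Inverse-Gamma(35/6, 1829/32)
obs 10: x=-7/4 → posterior Inverse-Gamma(19/3, 915/16)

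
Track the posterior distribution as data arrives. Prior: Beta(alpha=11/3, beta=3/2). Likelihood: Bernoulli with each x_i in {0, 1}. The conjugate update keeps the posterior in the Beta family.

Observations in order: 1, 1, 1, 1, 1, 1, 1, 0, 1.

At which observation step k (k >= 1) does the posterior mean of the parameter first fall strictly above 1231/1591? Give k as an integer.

obs 1: x=1 → posterior Beta(14/3, 3/2)
obs 2: x=1 → posterior Beta(17/3, 3/2)
obs 3: x=1 → posterior Beta(20/3, 3/2)
obs 4: x=1 → posterior Beta(23/3, 3/2)
obs 5: x=1 → posterior Beta(26/3, 3/2)
obs 6: x=1 → posterior Beta(29/3, 3/2)
obs 7: x=1 → posterior Beta(32/3, 3/2)
obs 8: x=0 → posterior Beta(32/3, 5/2)
obs 9: x=1 → posterior Beta(35/3, 5/2)

k = 2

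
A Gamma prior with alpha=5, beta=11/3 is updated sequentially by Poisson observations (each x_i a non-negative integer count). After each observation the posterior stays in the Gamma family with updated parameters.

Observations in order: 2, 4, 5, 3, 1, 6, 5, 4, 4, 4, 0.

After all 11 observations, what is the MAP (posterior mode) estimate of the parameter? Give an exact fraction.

obs 1: x=2 → posterior Gamma(7, 14/3)
obs 2: x=4 → posterior Gamma(11, 17/3)
obs 3: x=5 → posterior Gamma(16, 20/3)
obs 4: x=3 → posterior Gamma(19, 23/3)
obs 5: x=1 → posterior Gamma(20, 26/3)
obs 6: x=6 → posterior Gamma(26, 29/3)
obs 7: x=5 → posterior Gamma(31, 32/3)
obs 8: x=4 → posterior Gamma(35, 35/3)
obs 9: x=4 → posterior Gamma(39, 38/3)
obs 10: x=4 → posterior Gamma(43, 41/3)
obs 11: x=0 → posterior Gamma(43, 44/3)

63/22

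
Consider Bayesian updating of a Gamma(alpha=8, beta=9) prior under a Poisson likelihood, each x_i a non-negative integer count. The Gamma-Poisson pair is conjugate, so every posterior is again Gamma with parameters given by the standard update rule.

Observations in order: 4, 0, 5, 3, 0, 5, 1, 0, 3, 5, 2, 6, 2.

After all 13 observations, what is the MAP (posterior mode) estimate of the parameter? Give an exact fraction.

obs 1: x=4 → posterior Gamma(12, 10)
obs 2: x=0 → posterior Gamma(12, 11)
obs 3: x=5 → posterior Gamma(17, 12)
obs 4: x=3 → posterior Gamma(20, 13)
obs 5: x=0 → posterior Gamma(20, 14)
obs 6: x=5 → posterior Gamma(25, 15)
obs 7: x=1 → posterior Gamma(26, 16)
obs 8: x=0 → posterior Gamma(26, 17)
obs 9: x=3 → posterior Gamma(29, 18)
obs 10: x=5 → posterior Gamma(34, 19)
obs 11: x=2 → posterior Gamma(36, 20)
obs 12: x=6 → posterior Gamma(42, 21)
obs 13: x=2 → posterior Gamma(44, 22)

43/22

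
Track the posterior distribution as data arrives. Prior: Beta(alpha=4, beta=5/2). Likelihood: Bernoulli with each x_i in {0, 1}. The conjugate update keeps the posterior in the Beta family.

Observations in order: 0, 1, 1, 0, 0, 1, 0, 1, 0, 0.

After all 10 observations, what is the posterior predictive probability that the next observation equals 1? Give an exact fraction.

16/33

obs 1: x=0 → posterior Beta(4, 7/2)
obs 2: x=1 → posterior Beta(5, 7/2)
obs 3: x=1 → posterior Beta(6, 7/2)
obs 4: x=0 → posterior Beta(6, 9/2)
obs 5: x=0 → posterior Beta(6, 11/2)
obs 6: x=1 → posterior Beta(7, 11/2)
obs 7: x=0 → posterior Beta(7, 13/2)
obs 8: x=1 → posterior Beta(8, 13/2)
obs 9: x=0 → posterior Beta(8, 15/2)
obs 10: x=0 → posterior Beta(8, 17/2)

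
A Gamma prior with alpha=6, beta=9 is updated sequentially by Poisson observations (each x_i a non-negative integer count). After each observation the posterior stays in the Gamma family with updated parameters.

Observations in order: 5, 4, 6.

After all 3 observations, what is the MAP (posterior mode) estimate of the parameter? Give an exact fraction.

obs 1: x=5 → posterior Gamma(11, 10)
obs 2: x=4 → posterior Gamma(15, 11)
obs 3: x=6 → posterior Gamma(21, 12)

5/3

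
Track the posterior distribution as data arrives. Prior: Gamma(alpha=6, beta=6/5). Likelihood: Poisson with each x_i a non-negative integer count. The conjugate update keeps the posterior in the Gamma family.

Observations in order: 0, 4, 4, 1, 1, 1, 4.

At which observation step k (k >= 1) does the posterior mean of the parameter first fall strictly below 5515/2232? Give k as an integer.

obs 1: x=0 → posterior Gamma(6, 11/5)
obs 2: x=4 → posterior Gamma(10, 16/5)
obs 3: x=4 → posterior Gamma(14, 21/5)
obs 4: x=1 → posterior Gamma(15, 26/5)
obs 5: x=1 → posterior Gamma(16, 31/5)
obs 6: x=1 → posterior Gamma(17, 36/5)
obs 7: x=4 → posterior Gamma(21, 41/5)

k = 6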